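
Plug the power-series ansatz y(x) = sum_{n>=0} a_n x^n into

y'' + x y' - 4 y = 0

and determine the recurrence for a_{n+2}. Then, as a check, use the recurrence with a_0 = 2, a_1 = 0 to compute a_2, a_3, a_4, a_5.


Substitute y = sum_n a_n x^n.
y''(x) has coefficient (n+2)(n+1) a_{n+2} at x^n;
x y'(x) has coefficient n a_n at x^n (shift);
-4 y(x) has coefficient -4 a_n at x^n.
Matching x^n: (n+2)(n+1) a_{n+2} + (n - 4) a_n = 0.
Thus a_{n+2} = (-n + 4) / ((n+1)(n+2)) * a_n.

Check with a_0 = 2, a_1 = 0 (apply the recurrence for n = 0, 1, 2, 3): a_0 = 2, a_1 = 0, a_2 = 4, a_3 = 0, a_4 = 2/3, a_5 = 0.

a_(n+2) = (-n + 4) / ((n+1)(n+2)) * a_n; check: a_0 = 2, a_1 = 0, a_2 = 4, a_3 = 0, a_4 = 2/3, a_5 = 0


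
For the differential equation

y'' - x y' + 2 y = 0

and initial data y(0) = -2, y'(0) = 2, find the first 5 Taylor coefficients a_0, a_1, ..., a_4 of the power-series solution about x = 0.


Ansatz: y(x) = sum_{n>=0} a_n x^n, so y'(x) = sum_{n>=1} n a_n x^(n-1) and y''(x) = sum_{n>=2} n(n-1) a_n x^(n-2).
Substitute into P(x) y'' + Q(x) y' + R(x) y = 0 with P(x) = 1, Q(x) = -x, R(x) = 2, and match powers of x.
Initial conditions: a_0 = -2, a_1 = 2.
Setting the coefficient of each power of x to zero and solving order by order (substituting the coefficients already found):
  x^0: 2 a_2 + 2 a_0 = 0  ->  2 a_2 = -2 a_0 = 4  ->  a_2 = 2
  x^1: 6 a_3 + a_1 = 0  ->  6 a_3 = -a_1 = -2  ->  a_3 = -1/3
  x^2: 12 a_4 = 0  ->  a_4 = 0
Truncated series: y(x) = -2 + 2 x + 2 x^2 - (1/3) x^3 + O(x^5).

a_0 = -2; a_1 = 2; a_2 = 2; a_3 = -1/3; a_4 = 0


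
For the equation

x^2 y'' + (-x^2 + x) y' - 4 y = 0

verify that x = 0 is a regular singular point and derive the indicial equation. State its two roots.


Divide by x^2 to reach normal form y'' + P_1(x) y' + P_2(x) y = 0 with P_1(x) = -1 + 1/x and P_2(x) = -4/x^2.
x = 0 is a singular point because the y'-coefficient -1 + 1/x has a pole at x = 0 and the y-coefficient -4/x^2 has a pole at x = 0.
It is a regular singular point because x P_1(x) = p(x) = 1 - x and x^2 P_2(x) = q(x) = -4 are polynomials, hence analytic at x = 0.
p(0) = 1,  q(0) = -4.
Indicial equation: r(r-1) + p(0) r + q(0) = 0, i.e. r^2 + (p(0) - 1) r + q(0) = 0, i.e. r^2 - 4 = 0.
Discriminant: (0)^2 - 4(-4) = 16, so r = (0 ± 4)/2.
Solving: r_1 = 2, r_2 = -2.

indicial: r^2 - 4 = 0; roots r_1 = 2, r_2 = -2


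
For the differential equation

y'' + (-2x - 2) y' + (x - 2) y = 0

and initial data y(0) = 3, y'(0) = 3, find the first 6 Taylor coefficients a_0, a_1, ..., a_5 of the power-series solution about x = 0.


Ansatz: y(x) = sum_{n>=0} a_n x^n, so y'(x) = sum_{n>=1} n a_n x^(n-1) and y''(x) = sum_{n>=2} n(n-1) a_n x^(n-2).
Substitute into P(x) y'' + Q(x) y' + R(x) y = 0 with P(x) = 1, Q(x) = -2x - 2, R(x) = x - 2, and match powers of x.
Initial conditions: a_0 = 3, a_1 = 3.
Setting the coefficient of each power of x to zero and solving order by order (substituting the coefficients already found):
  x^0: 2 a_2 - 2 a_1 - 2 a_0 = 0  ->  2 a_2 = 2 a_1 + 2 a_0 = 12  ->  a_2 = 6
  x^1: 6 a_3 - 4 a_2 - 4 a_1 + a_0 = 0  ->  6 a_3 = 4 a_2 + 4 a_1 - a_0 = 33  ->  a_3 = 11/2
  x^2: 12 a_4 - 6 a_3 - 6 a_2 + a_1 = 0  ->  12 a_4 = 6 a_3 + 6 a_2 - a_1 = 66  ->  a_4 = 11/2
  x^3: 20 a_5 - 8 a_4 - 8 a_3 + a_2 = 0  ->  20 a_5 = 8 a_4 + 8 a_3 - a_2 = 82  ->  a_5 = 41/10
Truncated series: y(x) = 3 + 3 x + 6 x^2 + (11/2) x^3 + (11/2) x^4 + (41/10) x^5 + O(x^6).

a_0 = 3; a_1 = 3; a_2 = 6; a_3 = 11/2; a_4 = 11/2; a_5 = 41/10


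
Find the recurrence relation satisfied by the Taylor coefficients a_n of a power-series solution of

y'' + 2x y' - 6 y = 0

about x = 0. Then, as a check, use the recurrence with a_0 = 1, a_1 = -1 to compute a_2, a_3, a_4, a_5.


Substitute y = sum_n a_n x^n.
y''(x) has coefficient (n+2)(n+1) a_{n+2} at x^n;
2 x y'(x) has coefficient 2 n a_n at x^n (shift);
-6 y(x) has coefficient -6 a_n at x^n.
Matching x^n: (n+2)(n+1) a_{n+2} + (2n - 6) a_n = 0.
Thus a_{n+2} = (-2n + 6) / ((n+1)(n+2)) * a_n.

Check with a_0 = 1, a_1 = -1 (apply the recurrence for n = 0, 1, 2, 3): a_0 = 1, a_1 = -1, a_2 = 3, a_3 = -2/3, a_4 = 1/2, a_5 = 0.

a_(n+2) = (-2n + 6) / ((n+1)(n+2)) * a_n; check: a_0 = 1, a_1 = -1, a_2 = 3, a_3 = -2/3, a_4 = 1/2, a_5 = 0


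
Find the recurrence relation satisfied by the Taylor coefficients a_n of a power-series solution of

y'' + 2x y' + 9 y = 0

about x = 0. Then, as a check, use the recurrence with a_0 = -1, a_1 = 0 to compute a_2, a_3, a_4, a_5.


Substitute y = sum_n a_n x^n.
y''(x) has coefficient (n+2)(n+1) a_{n+2} at x^n;
2 x y'(x) has coefficient 2 n a_n at x^n (shift);
9 y(x) has coefficient 9 a_n at x^n.
Matching x^n: (n+2)(n+1) a_{n+2} + (2n + 9) a_n = 0.
Thus a_{n+2} = (-2n - 9) / ((n+1)(n+2)) * a_n.

Check with a_0 = -1, a_1 = 0 (apply the recurrence for n = 0, 1, 2, 3): a_0 = -1, a_1 = 0, a_2 = 9/2, a_3 = 0, a_4 = -39/8, a_5 = 0.

a_(n+2) = (-2n - 9) / ((n+1)(n+2)) * a_n; check: a_0 = -1, a_1 = 0, a_2 = 9/2, a_3 = 0, a_4 = -39/8, a_5 = 0


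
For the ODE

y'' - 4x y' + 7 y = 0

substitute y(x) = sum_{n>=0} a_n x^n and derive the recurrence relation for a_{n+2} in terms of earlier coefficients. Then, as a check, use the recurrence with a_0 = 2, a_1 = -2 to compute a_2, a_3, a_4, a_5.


Substitute y = sum_n a_n x^n.
y''(x) has coefficient (n+2)(n+1) a_{n+2} at x^n;
-4 x y'(x) has coefficient -4 n a_n at x^n (shift);
7 y(x) has coefficient 7 a_n at x^n.
Matching x^n: (n+2)(n+1) a_{n+2} + (-4n + 7) a_n = 0.
Thus a_{n+2} = (4n - 7) / ((n+1)(n+2)) * a_n.

Check with a_0 = 2, a_1 = -2 (apply the recurrence for n = 0, 1, 2, 3): a_0 = 2, a_1 = -2, a_2 = -7, a_3 = 1, a_4 = -7/12, a_5 = 1/4.

a_(n+2) = (4n - 7) / ((n+1)(n+2)) * a_n; check: a_0 = 2, a_1 = -2, a_2 = -7, a_3 = 1, a_4 = -7/12, a_5 = 1/4


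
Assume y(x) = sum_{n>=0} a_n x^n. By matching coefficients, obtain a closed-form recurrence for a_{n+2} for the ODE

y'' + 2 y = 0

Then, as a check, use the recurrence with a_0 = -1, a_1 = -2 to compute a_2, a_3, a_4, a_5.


Substitute y = sum_n a_n x^n into y'' + (const) y = 0.
y''(x) = sum_{n>=0} (n+2)(n+1) a_{n+2} x^n.
The ODE becomes sum_n [(n+2)(n+1) a_{n+2} + 2 a_n] x^n = 0.
Setting each coefficient to zero gives the recurrence:
  (n+2)(n+1) a_{n+2} + 2 a_n = 0,
  a_{n+2} = -2 / ((n+1)(n+2)) a_n.

Check with a_0 = -1, a_1 = -2 (apply the recurrence for n = 0, 1, 2, 3): a_0 = -1, a_1 = -2, a_2 = 1, a_3 = 2/3, a_4 = -1/6, a_5 = -1/15.

a_{n+2} = -2/((n+1)(n+2)) * a_n; check: a_0 = -1, a_1 = -2, a_2 = 1, a_3 = 2/3, a_4 = -1/6, a_5 = -1/15


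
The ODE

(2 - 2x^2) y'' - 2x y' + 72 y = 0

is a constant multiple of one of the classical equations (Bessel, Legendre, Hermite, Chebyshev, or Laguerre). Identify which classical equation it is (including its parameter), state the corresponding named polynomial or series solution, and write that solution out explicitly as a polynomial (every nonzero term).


All three coefficients share the factor 2; dividing through by 2 gives  (1 - x^2) y'' - x y' + 36 y = 0.
This matches the Chebyshev equation (1 - x^2) y'' - x y' + n^2 y = 0 (note the -x y' term, not -2x y') with n^2 = 36, so n = 6; the polynomial solution is T_6(x).
With y = sum_k a_k x^k, matching x^k gives (k+2)(k+1) a_{k+2} = (k^2 - n^2) a_k = (k - 6)(k + 6) a_k. The right side vanishes at k = 6, so the series with the parity of 6 terminates at degree 6.
Standard normalization: leading coefficient of T_n is 2^(n-1), so a_6 = 2^5 = 32. Work downward with a_k = (k+1)(k+2) a_{k+2} / ((k - 6)(k + 6)):
  a_4 = (5)(6)(32) / ((4 - 6)(4 + 6)) = 960/(-20) = -48
  a_2 = (3)(4)(-48) / ((2 - 6)(2 + 6)) = -576/(-32) = 18
  a_0 = (1)(2)(18) / ((0 - 6)(0 + 6)) = 36/(-36) = -1
Hence T_6(x) = 32 x^6 - 48 x^4 + 18 x^2 - 1.

T_6(x); series = 32 x^6 - 48 x^4 + 18 x^2 - 1


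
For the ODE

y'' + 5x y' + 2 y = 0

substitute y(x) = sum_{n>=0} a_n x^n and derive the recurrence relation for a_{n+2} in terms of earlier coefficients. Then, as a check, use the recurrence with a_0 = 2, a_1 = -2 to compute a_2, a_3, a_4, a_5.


Substitute y = sum_n a_n x^n.
y''(x) has coefficient (n+2)(n+1) a_{n+2} at x^n;
5 x y'(x) has coefficient 5 n a_n at x^n (shift);
2 y(x) has coefficient 2 a_n at x^n.
Matching x^n: (n+2)(n+1) a_{n+2} + (5n + 2) a_n = 0.
Thus a_{n+2} = (-5n - 2) / ((n+1)(n+2)) * a_n.

Check with a_0 = 2, a_1 = -2 (apply the recurrence for n = 0, 1, 2, 3): a_0 = 2, a_1 = -2, a_2 = -2, a_3 = 7/3, a_4 = 2, a_5 = -119/60.

a_(n+2) = (-5n - 2) / ((n+1)(n+2)) * a_n; check: a_0 = 2, a_1 = -2, a_2 = -2, a_3 = 7/3, a_4 = 2, a_5 = -119/60


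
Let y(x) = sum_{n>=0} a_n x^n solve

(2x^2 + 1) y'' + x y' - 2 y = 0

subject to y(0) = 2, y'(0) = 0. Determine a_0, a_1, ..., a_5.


Ansatz: y(x) = sum_{n>=0} a_n x^n, so y'(x) = sum_{n>=1} n a_n x^(n-1) and y''(x) = sum_{n>=2} n(n-1) a_n x^(n-2).
Substitute into P(x) y'' + Q(x) y' + R(x) y = 0 with P(x) = 2x^2 + 1, Q(x) = x, R(x) = -2, and match powers of x.
Initial conditions: a_0 = 2, a_1 = 0.
Setting the coefficient of each power of x to zero and solving order by order (substituting the coefficients already found):
  x^0: 2 a_2 - 2 a_0 = 0  ->  2 a_2 = 2 a_0 = 4  ->  a_2 = 2
  x^1: 6 a_3 - a_1 = 0  ->  6 a_3 = a_1 = 0  ->  a_3 = 0
  x^2: 12 a_4 + 4 a_2 = 0  ->  12 a_4 = -4 a_2 = -8  ->  a_4 = -2/3
  x^3: 20 a_5 + 13 a_3 = 0  ->  20 a_5 = -13 a_3 = 0  ->  a_5 = 0
Truncated series: y(x) = 2 + 2 x^2 - (2/3) x^4 + O(x^6).

a_0 = 2; a_1 = 0; a_2 = 2; a_3 = 0; a_4 = -2/3; a_5 = 0


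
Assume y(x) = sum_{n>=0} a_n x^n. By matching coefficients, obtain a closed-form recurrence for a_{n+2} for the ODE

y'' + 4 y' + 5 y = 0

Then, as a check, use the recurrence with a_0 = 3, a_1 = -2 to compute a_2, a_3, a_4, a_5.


Substitute y = sum_n a_n x^n.
y''(x) has coefficient (n+2)(n+1) a_{n+2} at x^n;
4 y'(x) has coefficient 4 (n+1) a_{n+1} at x^n;
5 y(x) has coefficient 5 a_n at x^n.
Matching x^n: (n+2)(n+1) a_{n+2} + 4 (n+1) a_{n+1} + 5 a_n = 0.
Thus a_{n+2} = [-4 (n+1) a_{n+1} - 5 a_n] / ((n+1)(n+2)).

Check with a_0 = 3, a_1 = -2 (apply the recurrence for n = 0, 1, 2, 3): a_0 = 3, a_1 = -2, a_2 = -7/2, a_3 = 19/3, a_4 = -39/8, a_5 = 139/60.

a_(n+2) = [-4 (n+1) a_(n+1) - 5 a_n] / ((n+1)(n+2)); check: a_0 = 3, a_1 = -2, a_2 = -7/2, a_3 = 19/3, a_4 = -39/8, a_5 = 139/60


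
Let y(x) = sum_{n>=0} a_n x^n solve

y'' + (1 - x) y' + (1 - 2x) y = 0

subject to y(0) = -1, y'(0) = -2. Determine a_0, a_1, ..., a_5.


Ansatz: y(x) = sum_{n>=0} a_n x^n, so y'(x) = sum_{n>=1} n a_n x^(n-1) and y''(x) = sum_{n>=2} n(n-1) a_n x^(n-2).
Substitute into P(x) y'' + Q(x) y' + R(x) y = 0 with P(x) = 1, Q(x) = 1 - x, R(x) = 1 - 2x, and match powers of x.
Initial conditions: a_0 = -1, a_1 = -2.
Setting the coefficient of each power of x to zero and solving order by order (substituting the coefficients already found):
  x^0: 2 a_2 + a_1 + a_0 = 0  ->  2 a_2 = -a_1 - a_0 = 3  ->  a_2 = 3/2
  x^1: 6 a_3 + 2 a_2 - 2 a_0 = 0  ->  6 a_3 = -2 a_2 + 2 a_0 = -5  ->  a_3 = -5/6
  x^2: 12 a_4 + 3 a_3 - a_2 - 2 a_1 = 0  ->  12 a_4 = -3 a_3 + a_2 + 2 a_1 = 0  ->  a_4 = 0
  x^3: 20 a_5 + 4 a_4 - 2 a_3 - 2 a_2 = 0  ->  20 a_5 = -4 a_4 + 2 a_3 + 2 a_2 = 4/3  ->  a_5 = 1/15
Truncated series: y(x) = -1 - 2 x + (3/2) x^2 - (5/6) x^3 + (1/15) x^5 + O(x^6).

a_0 = -1; a_1 = -2; a_2 = 3/2; a_3 = -5/6; a_4 = 0; a_5 = 1/15


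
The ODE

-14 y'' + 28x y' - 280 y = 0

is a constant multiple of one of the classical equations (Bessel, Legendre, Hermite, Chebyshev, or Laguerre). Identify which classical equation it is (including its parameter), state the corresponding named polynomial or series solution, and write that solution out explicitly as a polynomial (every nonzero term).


All three coefficients share the factor -14; dividing through by -14 gives  y'' - 2x y' + 20 y = 0.
This matches the Hermite equation y'' - 2x y' + 2n y = 0 with 2n = 20, so n = 10; the polynomial solution is H_10(x).
With y = sum_k a_k x^k, matching x^k gives (k+2)(k+1) a_{k+2} = 2(k - n) a_k = 2(k - 10) a_k. The right side vanishes at k = 10, so the series with the parity of 10 terminates at degree 10.
Standard normalization: leading coefficient of H_n is 2^n, so a_10 = 2^10 = 1024. Work downward with a_k = (k+1)(k+2) a_{k+2} / (2(k - n)):
  a_8 = (9)(10)(1024) / (2(8 - 10)) = 92160/(-4) = -23040
  a_6 = (7)(8)(-23040) / (2(6 - 10)) = -1290240/(-8) = 161280
  a_4 = (5)(6)(161280) / (2(4 - 10)) = 4838400/(-12) = -403200
  a_2 = (3)(4)(-403200) / (2(2 - 10)) = -4838400/(-16) = 302400
  a_0 = (1)(2)(302400) / (2(0 - 10)) = 604800/(-20) = -30240
Hence H_10(x) = 1024 x^10 - 23040 x^8 + 161280 x^6 - 403200 x^4 + 302400 x^2 - 30240.

H_10(x); series = 1024 x^10 - 23040 x^8 + 161280 x^6 - 403200 x^4 + 302400 x^2 - 30240


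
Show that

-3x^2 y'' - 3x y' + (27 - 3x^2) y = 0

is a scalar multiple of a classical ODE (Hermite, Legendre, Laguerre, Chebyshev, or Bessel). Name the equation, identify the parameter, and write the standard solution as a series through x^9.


All three coefficients share the factor -3; dividing through by -3 gives  x^2 y'' + x y' + (x^2 - 9) y = 0.
This matches the Bessel equation x^2 y'' + x y' + (x^2 - nu^2) y = 0 with nu^2 = 9, so nu = 3; the solution bounded at x = 0 is J_3(x).
Frobenius at x = 0: indicial roots ±nu; for r = nu the recurrence k(k + 2nu) c_k = -c_{k-2} gives the standard series J_nu(x) = sum_{k>=0} (-1)^k / (k! (k+nu)!) (x/2)^(2k+nu). Evaluate the first 4 terms:
  k = 0: (-1)^0 / (0! * 3! * 2^3) x^3 = 1/(1*6*8) x^3 = (1/48) x^3
  k = 1: (-1)^1 / (1! * 4! * 2^5) x^5 = -1/(1*24*32) x^5 = (-1/768) x^5
  k = 2: (-1)^2 / (2! * 5! * 2^7) x^7 = 1/(2*120*128) x^7 = (1/30720) x^7
  k = 3: (-1)^3 / (3! * 6! * 2^9) x^9 = -1/(6*720*512) x^9 = (-1/2211840) x^9
Hence J_3(x) = -x^9/2211840 + x^7/30720 - x^5/768 + x^3/48 + ....

J_3(x); series = -x^9/2211840 + x^7/30720 - x^5/768 + x^3/48


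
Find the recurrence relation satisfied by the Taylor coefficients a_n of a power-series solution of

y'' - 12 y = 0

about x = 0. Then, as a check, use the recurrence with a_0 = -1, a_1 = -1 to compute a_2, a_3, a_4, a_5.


Substitute y = sum_n a_n x^n into y'' + (const) y = 0.
y''(x) = sum_{n>=0} (n+2)(n+1) a_{n+2} x^n.
The ODE becomes sum_n [(n+2)(n+1) a_{n+2} - 12 a_n] x^n = 0.
Setting each coefficient to zero gives the recurrence:
  (n+2)(n+1) a_{n+2} - 12 a_n = 0,
  a_{n+2} = 12 / ((n+1)(n+2)) a_n.

Check with a_0 = -1, a_1 = -1 (apply the recurrence for n = 0, 1, 2, 3): a_0 = -1, a_1 = -1, a_2 = -6, a_3 = -2, a_4 = -6, a_5 = -6/5.

a_{n+2} = 12/((n+1)(n+2)) * a_n; check: a_0 = -1, a_1 = -1, a_2 = -6, a_3 = -2, a_4 = -6, a_5 = -6/5


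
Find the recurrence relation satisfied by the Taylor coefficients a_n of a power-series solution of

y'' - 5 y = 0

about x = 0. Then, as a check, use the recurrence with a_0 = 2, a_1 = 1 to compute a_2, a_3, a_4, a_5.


Substitute y = sum_n a_n x^n into y'' + (const) y = 0.
y''(x) = sum_{n>=0} (n+2)(n+1) a_{n+2} x^n.
The ODE becomes sum_n [(n+2)(n+1) a_{n+2} - 5 a_n] x^n = 0.
Setting each coefficient to zero gives the recurrence:
  (n+2)(n+1) a_{n+2} - 5 a_n = 0,
  a_{n+2} = 5 / ((n+1)(n+2)) a_n.

Check with a_0 = 2, a_1 = 1 (apply the recurrence for n = 0, 1, 2, 3): a_0 = 2, a_1 = 1, a_2 = 5, a_3 = 5/6, a_4 = 25/12, a_5 = 5/24.

a_{n+2} = 5/((n+1)(n+2)) * a_n; check: a_0 = 2, a_1 = 1, a_2 = 5, a_3 = 5/6, a_4 = 25/12, a_5 = 5/24


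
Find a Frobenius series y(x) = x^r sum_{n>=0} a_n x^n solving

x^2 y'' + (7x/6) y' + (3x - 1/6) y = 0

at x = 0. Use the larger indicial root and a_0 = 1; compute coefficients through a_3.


Write in Frobenius form y'' + (p(x)/x) y' + (q(x)/x^2) y = 0:
  p(x) = 7/6,  q(x) = 3x - 1/6.
Indicial equation: r(r-1) + (7/6) r + (-1/6) = 0 -> roots r_1 = 1/3, r_2 = -1/2.
Take r = r_1 = 1/3. Let y(x) = x^r sum_{n>=0} a_n x^n with a_0 = 1.
Substitute y = x^r sum a_n x^n and match x^{r+n}. The recurrence is
  D(n) a_n + 3 a_{n-1} = 0,  where D(n) = (r+n)(r+n-1) + (7/6)(r+n) + (-1/6).
  a_n = -3 / D(n) * a_{n-1}.
Since the indicial polynomial factors as (r - r_1)(r - r_2), D(n) = (r_1 + n - r_1)(r_1 + n - r_2) = n(n + 5/6).
Evaluating step by step (a_0 = 1):
  n = 1: D(1) = 1(1 + 5/6) = 11/6; numerator = -3(1) = -3; a_1 = (-3)/(11/6) = -18/11
  n = 2: D(2) = 2(2 + 5/6) = 17/3; numerator = -3(-18/11) = 54/11; a_2 = (54/11)/(17/3) = 162/187
  n = 3: D(3) = 3(3 + 5/6) = 23/2; numerator = -3(162/187) = -486/187; a_3 = (-486/187)/(23/2) = -972/4301

r = 1/3; a_0 = 1; a_1 = -18/11; a_2 = 162/187; a_3 = -972/4301


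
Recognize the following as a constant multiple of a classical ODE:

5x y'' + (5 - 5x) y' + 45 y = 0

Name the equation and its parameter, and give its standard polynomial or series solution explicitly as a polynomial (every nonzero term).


All three coefficients share the factor 5; dividing through by 5 gives  x y'' + (1 - x) y' + 9 y = 0.
This matches the Laguerre equation x y'' + (1 - x) y' + n y = 0 with n = 9; the polynomial solution is L_9(x).
With y = sum_k a_k x^k, matching x^k gives (k+1)k a_{k+1} + (k+1) a_{k+1} - k a_k + n a_k = 0, i.e. (k+1)^2 a_{k+1} = (k - n) a_k = (k - 9) a_k. The right side vanishes at k = 9, so the series terminates at degree 9.
Standard normalization L_n(0) = 1 gives a_0 = 1. Work upward with a_{k+1} = (k - 9) a_k / (k+1)^2:
  a_1 = (0 - 9)(1) / 1^2 = -9/1 = -9
  a_2 = (1 - 9)(-9) / 2^2 = 72/4 = 18
  a_3 = (2 - 9)(18) / 3^2 = -126/9 = -14
  a_4 = (3 - 9)(-14) / 4^2 = 84/16 = 21/4
  a_5 = (4 - 9)(21/4) / 5^2 = (-105/4)/25 = -21/20
  a_6 = (5 - 9)(-21/20) / 6^2 = (21/5)/36 = 7/60
  a_7 = (6 - 9)(7/60) / 7^2 = (-7/20)/49 = -1/140
  a_8 = (7 - 9)(-1/140) / 8^2 = (1/70)/64 = 1/4480
  a_9 = (8 - 9)(1/4480) / 9^2 = (-1/4480)/81 = -1/362880
Hence L_9(x) = -x^9/362880 + x^8/4480 - x^7/140 + 7 x^6/60 - 21 x^5/20 + 21 x^4/4 - 14 x^3 + 18 x^2 - 9 x + 1.

L_9(x); series = -x^9/362880 + x^8/4480 - x^7/140 + 7 x^6/60 - 21 x^5/20 + 21 x^4/4 - 14 x^3 + 18 x^2 - 9 x + 1


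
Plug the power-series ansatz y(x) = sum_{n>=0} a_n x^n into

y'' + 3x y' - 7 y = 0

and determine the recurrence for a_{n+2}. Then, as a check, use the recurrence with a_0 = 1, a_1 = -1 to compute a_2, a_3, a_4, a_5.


Substitute y = sum_n a_n x^n.
y''(x) has coefficient (n+2)(n+1) a_{n+2} at x^n;
3 x y'(x) has coefficient 3 n a_n at x^n (shift);
-7 y(x) has coefficient -7 a_n at x^n.
Matching x^n: (n+2)(n+1) a_{n+2} + (3n - 7) a_n = 0.
Thus a_{n+2} = (-3n + 7) / ((n+1)(n+2)) * a_n.

Check with a_0 = 1, a_1 = -1 (apply the recurrence for n = 0, 1, 2, 3): a_0 = 1, a_1 = -1, a_2 = 7/2, a_3 = -2/3, a_4 = 7/24, a_5 = 1/15.

a_(n+2) = (-3n + 7) / ((n+1)(n+2)) * a_n; check: a_0 = 1, a_1 = -1, a_2 = 7/2, a_3 = -2/3, a_4 = 7/24, a_5 = 1/15


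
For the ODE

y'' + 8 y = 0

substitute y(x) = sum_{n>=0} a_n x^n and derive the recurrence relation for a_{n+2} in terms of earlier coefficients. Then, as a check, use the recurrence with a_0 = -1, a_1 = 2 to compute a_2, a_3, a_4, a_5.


Substitute y = sum_n a_n x^n into y'' + (const) y = 0.
y''(x) = sum_{n>=0} (n+2)(n+1) a_{n+2} x^n.
The ODE becomes sum_n [(n+2)(n+1) a_{n+2} + 8 a_n] x^n = 0.
Setting each coefficient to zero gives the recurrence:
  (n+2)(n+1) a_{n+2} + 8 a_n = 0,
  a_{n+2} = -8 / ((n+1)(n+2)) a_n.

Check with a_0 = -1, a_1 = 2 (apply the recurrence for n = 0, 1, 2, 3): a_0 = -1, a_1 = 2, a_2 = 4, a_3 = -8/3, a_4 = -8/3, a_5 = 16/15.

a_{n+2} = -8/((n+1)(n+2)) * a_n; check: a_0 = -1, a_1 = 2, a_2 = 4, a_3 = -8/3, a_4 = -8/3, a_5 = 16/15


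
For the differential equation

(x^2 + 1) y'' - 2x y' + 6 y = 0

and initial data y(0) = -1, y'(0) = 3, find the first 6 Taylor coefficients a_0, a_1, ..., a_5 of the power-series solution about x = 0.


Ansatz: y(x) = sum_{n>=0} a_n x^n, so y'(x) = sum_{n>=1} n a_n x^(n-1) and y''(x) = sum_{n>=2} n(n-1) a_n x^(n-2).
Substitute into P(x) y'' + Q(x) y' + R(x) y = 0 with P(x) = x^2 + 1, Q(x) = -2x, R(x) = 6, and match powers of x.
Initial conditions: a_0 = -1, a_1 = 3.
Setting the coefficient of each power of x to zero and solving order by order (substituting the coefficients already found):
  x^0: 2 a_2 + 6 a_0 = 0  ->  2 a_2 = -6 a_0 = 6  ->  a_2 = 3
  x^1: 6 a_3 + 4 a_1 = 0  ->  6 a_3 = -4 a_1 = -12  ->  a_3 = -2
  x^2: 12 a_4 + 4 a_2 = 0  ->  12 a_4 = -4 a_2 = -12  ->  a_4 = -1
  x^3: 20 a_5 + 6 a_3 = 0  ->  20 a_5 = -6 a_3 = 12  ->  a_5 = 3/5
Truncated series: y(x) = -1 + 3 x + 3 x^2 - 2 x^3 - x^4 + (3/5) x^5 + O(x^6).

a_0 = -1; a_1 = 3; a_2 = 3; a_3 = -2; a_4 = -1; a_5 = 3/5


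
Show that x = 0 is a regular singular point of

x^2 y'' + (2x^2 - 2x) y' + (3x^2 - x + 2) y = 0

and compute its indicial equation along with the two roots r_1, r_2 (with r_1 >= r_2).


Divide by x^2 to reach normal form y'' + P_1(x) y' + P_2(x) y = 0 with P_1(x) = 2 - 2/x and P_2(x) = 3 - 1/x + 2/x^2.
x = 0 is a singular point because the y'-coefficient 2 - 2/x has a pole at x = 0 and the y-coefficient 3 - 1/x + 2/x^2 has a pole at x = 0.
It is a regular singular point because x P_1(x) = p(x) = 2x - 2 and x^2 P_2(x) = q(x) = 3x^2 - x + 2 are polynomials, hence analytic at x = 0.
p(0) = -2,  q(0) = 2.
Indicial equation: r(r-1) + p(0) r + q(0) = 0, i.e. r^2 + (p(0) - 1) r + q(0) = 0, i.e. r^2 - 3 r + 2 = 0.
Discriminant: (-3)^2 - 4(2) = 1, so r = (3 ± 1)/2.
Solving: r_1 = 2, r_2 = 1.

indicial: r^2 - 3 r + 2 = 0; roots r_1 = 2, r_2 = 1


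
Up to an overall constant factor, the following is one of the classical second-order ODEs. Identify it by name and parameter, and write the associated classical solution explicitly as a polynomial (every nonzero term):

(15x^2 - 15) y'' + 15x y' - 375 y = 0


All three coefficients share the factor -15; dividing through by -15 gives  (1 - x^2) y'' - x y' + 25 y = 0.
This matches the Chebyshev equation (1 - x^2) y'' - x y' + n^2 y = 0 (note the -x y' term, not -2x y') with n^2 = 25, so n = 5; the polynomial solution is T_5(x).
With y = sum_k a_k x^k, matching x^k gives (k+2)(k+1) a_{k+2} = (k^2 - n^2) a_k = (k - 5)(k + 5) a_k. The right side vanishes at k = 5, so the series with the parity of 5 terminates at degree 5.
Standard normalization: leading coefficient of T_n is 2^(n-1), so a_5 = 2^4 = 16. Work downward with a_k = (k+1)(k+2) a_{k+2} / ((k - 5)(k + 5)):
  a_3 = (4)(5)(16) / ((3 - 5)(3 + 5)) = 320/(-16) = -20
  a_1 = (2)(3)(-20) / ((1 - 5)(1 + 5)) = -120/(-24) = 5
Hence T_5(x) = 16 x^5 - 20 x^3 + 5 x.

T_5(x); series = 16 x^5 - 20 x^3 + 5 x


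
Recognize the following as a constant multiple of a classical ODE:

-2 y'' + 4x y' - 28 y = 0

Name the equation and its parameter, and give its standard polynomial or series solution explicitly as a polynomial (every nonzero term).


All three coefficients share the factor -2; dividing through by -2 gives  y'' - 2x y' + 14 y = 0.
This matches the Hermite equation y'' - 2x y' + 2n y = 0 with 2n = 14, so n = 7; the polynomial solution is H_7(x).
With y = sum_k a_k x^k, matching x^k gives (k+2)(k+1) a_{k+2} = 2(k - n) a_k = 2(k - 7) a_k. The right side vanishes at k = 7, so the series with the parity of 7 terminates at degree 7.
Standard normalization: leading coefficient of H_n is 2^n, so a_7 = 2^7 = 128. Work downward with a_k = (k+1)(k+2) a_{k+2} / (2(k - n)):
  a_5 = (6)(7)(128) / (2(5 - 7)) = 5376/(-4) = -1344
  a_3 = (4)(5)(-1344) / (2(3 - 7)) = -26880/(-8) = 3360
  a_1 = (2)(3)(3360) / (2(1 - 7)) = 20160/(-12) = -1680
Hence H_7(x) = 128 x^7 - 1344 x^5 + 3360 x^3 - 1680 x.

H_7(x); series = 128 x^7 - 1344 x^5 + 3360 x^3 - 1680 x


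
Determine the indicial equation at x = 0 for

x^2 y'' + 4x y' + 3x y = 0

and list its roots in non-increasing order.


Divide by x^2 to reach normal form y'' + P_1(x) y' + P_2(x) y = 0 with P_1(x) = 4/x and P_2(x) = 3/x.
x = 0 is a singular point because the y'-coefficient 4/x has a pole at x = 0 and the y-coefficient 3/x has a pole at x = 0.
It is a regular singular point because x P_1(x) = p(x) = 4 and x^2 P_2(x) = q(x) = 3x are polynomials, hence analytic at x = 0.
p(0) = 4,  q(0) = 0.
Indicial equation: r(r-1) + p(0) r + q(0) = 0, i.e. r^2 + (p(0) - 1) r + q(0) = 0, i.e. r^2 + 3 r = 0.
Discriminant: (3)^2 - 4(0) = 9, so r = (-3 ± 3)/2.
Solving: r_1 = 0, r_2 = -3.

indicial: r^2 + 3 r = 0; roots r_1 = 0, r_2 = -3


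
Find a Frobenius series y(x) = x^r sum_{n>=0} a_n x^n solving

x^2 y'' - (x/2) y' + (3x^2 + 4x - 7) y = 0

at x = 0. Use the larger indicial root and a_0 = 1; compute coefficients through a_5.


Write in Frobenius form y'' + (p(x)/x) y' + (q(x)/x^2) y = 0:
  p(x) = -1/2,  q(x) = 3x^2 + 4x - 7.
Indicial equation: r(r-1) + (-1/2) r + (-7) = 0 -> roots r_1 = 7/2, r_2 = -2.
Take r = r_1 = 7/2. Let y(x) = x^r sum_{n>=0} a_n x^n with a_0 = 1.
Substitute y = x^r sum a_n x^n and match x^{r+n}. The recurrence is
  D(n) a_n + 4 a_{n-1} + 3 a_{n-2} = 0,  where D(n) = (r+n)(r+n-1) + (-1/2)(r+n) + (-7).
  a_n = [-4 a_{n-1} - 3 a_{n-2}] / D(n).
Since the indicial polynomial factors as (r - r_1)(r - r_2), D(n) = (r_1 + n - r_1)(r_1 + n - r_2) = n(n + 11/2).
Evaluating step by step (a_0 = 1):
  n = 1: D(1) = 1(1 + 11/2) = 13/2; numerator = -4(1) = -4; a_1 = (-4)/(13/2) = -8/13
  n = 2: D(2) = 2(2 + 11/2) = 15; numerator = -4(-8/13) - 3(1) = -7/13; a_2 = (-7/13)/(15) = -7/195
  n = 3: D(3) = 3(3 + 11/2) = 51/2; numerator = -4(-7/195) - 3(-8/13) = 388/195; a_3 = (388/195)/(51/2) = 776/9945
  n = 4: D(4) = 4(4 + 11/2) = 38; numerator = -4(776/9945) - 3(-7/195) = -2033/9945; a_4 = (-2033/9945)/(38) = -107/19890
  n = 5: D(5) = 5(5 + 11/2) = 105/2; numerator = -4(-107/19890) - 3(776/9945) = -2114/9945; a_5 = (-2114/9945)/(105/2) = -604/149175

r = 7/2; a_0 = 1; a_1 = -8/13; a_2 = -7/195; a_3 = 776/9945; a_4 = -107/19890; a_5 = -604/149175


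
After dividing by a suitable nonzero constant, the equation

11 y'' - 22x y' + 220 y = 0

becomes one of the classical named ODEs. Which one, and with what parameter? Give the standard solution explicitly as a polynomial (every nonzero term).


All three coefficients share the factor 11; dividing through by 11 gives  y'' - 2x y' + 20 y = 0.
This matches the Hermite equation y'' - 2x y' + 2n y = 0 with 2n = 20, so n = 10; the polynomial solution is H_10(x).
With y = sum_k a_k x^k, matching x^k gives (k+2)(k+1) a_{k+2} = 2(k - n) a_k = 2(k - 10) a_k. The right side vanishes at k = 10, so the series with the parity of 10 terminates at degree 10.
Standard normalization: leading coefficient of H_n is 2^n, so a_10 = 2^10 = 1024. Work downward with a_k = (k+1)(k+2) a_{k+2} / (2(k - n)):
  a_8 = (9)(10)(1024) / (2(8 - 10)) = 92160/(-4) = -23040
  a_6 = (7)(8)(-23040) / (2(6 - 10)) = -1290240/(-8) = 161280
  a_4 = (5)(6)(161280) / (2(4 - 10)) = 4838400/(-12) = -403200
  a_2 = (3)(4)(-403200) / (2(2 - 10)) = -4838400/(-16) = 302400
  a_0 = (1)(2)(302400) / (2(0 - 10)) = 604800/(-20) = -30240
Hence H_10(x) = 1024 x^10 - 23040 x^8 + 161280 x^6 - 403200 x^4 + 302400 x^2 - 30240.

H_10(x); series = 1024 x^10 - 23040 x^8 + 161280 x^6 - 403200 x^4 + 302400 x^2 - 30240


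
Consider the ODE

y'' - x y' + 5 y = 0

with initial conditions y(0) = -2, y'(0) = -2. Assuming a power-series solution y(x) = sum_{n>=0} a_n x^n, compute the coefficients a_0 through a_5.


Ansatz: y(x) = sum_{n>=0} a_n x^n, so y'(x) = sum_{n>=1} n a_n x^(n-1) and y''(x) = sum_{n>=2} n(n-1) a_n x^(n-2).
Substitute into P(x) y'' + Q(x) y' + R(x) y = 0 with P(x) = 1, Q(x) = -x, R(x) = 5, and match powers of x.
Initial conditions: a_0 = -2, a_1 = -2.
Setting the coefficient of each power of x to zero and solving order by order (substituting the coefficients already found):
  x^0: 2 a_2 + 5 a_0 = 0  ->  2 a_2 = -5 a_0 = 10  ->  a_2 = 5
  x^1: 6 a_3 + 4 a_1 = 0  ->  6 a_3 = -4 a_1 = 8  ->  a_3 = 4/3
  x^2: 12 a_4 + 3 a_2 = 0  ->  12 a_4 = -3 a_2 = -15  ->  a_4 = -5/4
  x^3: 20 a_5 + 2 a_3 = 0  ->  20 a_5 = -2 a_3 = -8/3  ->  a_5 = -2/15
Truncated series: y(x) = -2 - 2 x + 5 x^2 + (4/3) x^3 - (5/4) x^4 - (2/15) x^5 + O(x^6).

a_0 = -2; a_1 = -2; a_2 = 5; a_3 = 4/3; a_4 = -5/4; a_5 = -2/15


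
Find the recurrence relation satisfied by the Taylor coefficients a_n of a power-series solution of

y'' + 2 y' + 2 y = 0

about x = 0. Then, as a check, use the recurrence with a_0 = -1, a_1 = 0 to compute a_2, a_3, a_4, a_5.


Substitute y = sum_n a_n x^n.
y''(x) has coefficient (n+2)(n+1) a_{n+2} at x^n;
2 y'(x) has coefficient 2 (n+1) a_{n+1} at x^n;
2 y(x) has coefficient 2 a_n at x^n.
Matching x^n: (n+2)(n+1) a_{n+2} + 2 (n+1) a_{n+1} + 2 a_n = 0.
Thus a_{n+2} = [-2 (n+1) a_{n+1} - 2 a_n] / ((n+1)(n+2)).

Check with a_0 = -1, a_1 = 0 (apply the recurrence for n = 0, 1, 2, 3): a_0 = -1, a_1 = 0, a_2 = 1, a_3 = -2/3, a_4 = 1/6, a_5 = 0.

a_(n+2) = [-2 (n+1) a_(n+1) - 2 a_n] / ((n+1)(n+2)); check: a_0 = -1, a_1 = 0, a_2 = 1, a_3 = -2/3, a_4 = 1/6, a_5 = 0


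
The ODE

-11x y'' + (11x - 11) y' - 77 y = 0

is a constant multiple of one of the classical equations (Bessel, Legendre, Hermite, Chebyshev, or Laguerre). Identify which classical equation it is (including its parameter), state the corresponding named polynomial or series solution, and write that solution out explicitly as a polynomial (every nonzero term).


All three coefficients share the factor -11; dividing through by -11 gives  x y'' + (1 - x) y' + 7 y = 0.
This matches the Laguerre equation x y'' + (1 - x) y' + n y = 0 with n = 7; the polynomial solution is L_7(x).
With y = sum_k a_k x^k, matching x^k gives (k+1)k a_{k+1} + (k+1) a_{k+1} - k a_k + n a_k = 0, i.e. (k+1)^2 a_{k+1} = (k - n) a_k = (k - 7) a_k. The right side vanishes at k = 7, so the series terminates at degree 7.
Standard normalization L_n(0) = 1 gives a_0 = 1. Work upward with a_{k+1} = (k - 7) a_k / (k+1)^2:
  a_1 = (0 - 7)(1) / 1^2 = -7/1 = -7
  a_2 = (1 - 7)(-7) / 2^2 = 42/4 = 21/2
  a_3 = (2 - 7)(21/2) / 3^2 = (-105/2)/9 = -35/6
  a_4 = (3 - 7)(-35/6) / 4^2 = (70/3)/16 = 35/24
  a_5 = (4 - 7)(35/24) / 5^2 = (-35/8)/25 = -7/40
  a_6 = (5 - 7)(-7/40) / 6^2 = (7/20)/36 = 7/720
  a_7 = (6 - 7)(7/720) / 7^2 = (-7/720)/49 = -1/5040
Hence L_7(x) = -x^7/5040 + 7 x^6/720 - 7 x^5/40 + 35 x^4/24 - 35 x^3/6 + 21 x^2/2 - 7 x + 1.

L_7(x); series = -x^7/5040 + 7 x^6/720 - 7 x^5/40 + 35 x^4/24 - 35 x^3/6 + 21 x^2/2 - 7 x + 1


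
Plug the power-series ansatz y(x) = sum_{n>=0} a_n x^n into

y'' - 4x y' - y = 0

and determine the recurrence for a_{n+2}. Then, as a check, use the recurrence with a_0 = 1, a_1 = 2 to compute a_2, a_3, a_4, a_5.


Substitute y = sum_n a_n x^n.
y''(x) has coefficient (n+2)(n+1) a_{n+2} at x^n;
-4 x y'(x) has coefficient -4 n a_n at x^n (shift);
-y(x) has coefficient -1 a_n at x^n.
Matching x^n: (n+2)(n+1) a_{n+2} + (-4n - 1) a_n = 0.
Thus a_{n+2} = (4n + 1) / ((n+1)(n+2)) * a_n.

Check with a_0 = 1, a_1 = 2 (apply the recurrence for n = 0, 1, 2, 3): a_0 = 1, a_1 = 2, a_2 = 1/2, a_3 = 5/3, a_4 = 3/8, a_5 = 13/12.

a_(n+2) = (4n + 1) / ((n+1)(n+2)) * a_n; check: a_0 = 1, a_1 = 2, a_2 = 1/2, a_3 = 5/3, a_4 = 3/8, a_5 = 13/12


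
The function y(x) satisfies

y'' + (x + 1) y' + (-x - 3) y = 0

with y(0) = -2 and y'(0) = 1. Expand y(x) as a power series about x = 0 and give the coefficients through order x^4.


Ansatz: y(x) = sum_{n>=0} a_n x^n, so y'(x) = sum_{n>=1} n a_n x^(n-1) and y''(x) = sum_{n>=2} n(n-1) a_n x^(n-2).
Substitute into P(x) y'' + Q(x) y' + R(x) y = 0 with P(x) = 1, Q(x) = x + 1, R(x) = -x - 3, and match powers of x.
Initial conditions: a_0 = -2, a_1 = 1.
Setting the coefficient of each power of x to zero and solving order by order (substituting the coefficients already found):
  x^0: 2 a_2 + a_1 - 3 a_0 = 0  ->  2 a_2 = -a_1 + 3 a_0 = -7  ->  a_2 = -7/2
  x^1: 6 a_3 + 2 a_2 - 2 a_1 - a_0 = 0  ->  6 a_3 = -2 a_2 + 2 a_1 + a_0 = 7  ->  a_3 = 7/6
  x^2: 12 a_4 + 3 a_3 - a_2 - a_1 = 0  ->  12 a_4 = -3 a_3 + a_2 + a_1 = -6  ->  a_4 = -1/2
Truncated series: y(x) = -2 + x - (7/2) x^2 + (7/6) x^3 - (1/2) x^4 + O(x^5).

a_0 = -2; a_1 = 1; a_2 = -7/2; a_3 = 7/6; a_4 = -1/2


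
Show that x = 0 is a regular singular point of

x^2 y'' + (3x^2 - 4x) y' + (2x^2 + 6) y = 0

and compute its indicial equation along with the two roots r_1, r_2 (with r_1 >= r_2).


Divide by x^2 to reach normal form y'' + P_1(x) y' + P_2(x) y = 0 with P_1(x) = 3 - 4/x and P_2(x) = 2 + 6/x^2.
x = 0 is a singular point because the y'-coefficient 3 - 4/x has a pole at x = 0 and the y-coefficient 2 + 6/x^2 has a pole at x = 0.
It is a regular singular point because x P_1(x) = p(x) = 3x - 4 and x^2 P_2(x) = q(x) = 2x^2 + 6 are polynomials, hence analytic at x = 0.
p(0) = -4,  q(0) = 6.
Indicial equation: r(r-1) + p(0) r + q(0) = 0, i.e. r^2 + (p(0) - 1) r + q(0) = 0, i.e. r^2 - 5 r + 6 = 0.
Discriminant: (-5)^2 - 4(6) = 1, so r = (5 ± 1)/2.
Solving: r_1 = 3, r_2 = 2.

indicial: r^2 - 5 r + 6 = 0; roots r_1 = 3, r_2 = 2


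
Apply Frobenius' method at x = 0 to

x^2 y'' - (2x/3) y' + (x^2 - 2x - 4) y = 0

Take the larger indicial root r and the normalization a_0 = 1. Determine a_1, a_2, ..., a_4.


Write in Frobenius form y'' + (p(x)/x) y' + (q(x)/x^2) y = 0:
  p(x) = -2/3,  q(x) = x^2 - 2x - 4.
Indicial equation: r(r-1) + (-2/3) r + (-4) = 0 -> roots r_1 = 3, r_2 = -4/3.
Take r = r_1 = 3. Let y(x) = x^r sum_{n>=0} a_n x^n with a_0 = 1.
Substitute y = x^r sum a_n x^n and match x^{r+n}. The recurrence is
  D(n) a_n - 2 a_{n-1} + 1 a_{n-2} = 0,  where D(n) = (r+n)(r+n-1) + (-2/3)(r+n) + (-4).
  a_n = [2 a_{n-1} - 1 a_{n-2}] / D(n).
Since the indicial polynomial factors as (r - r_1)(r - r_2), D(n) = (r_1 + n - r_1)(r_1 + n - r_2) = n(n + 13/3).
Evaluating step by step (a_0 = 1):
  n = 1: D(1) = 1(1 + 13/3) = 16/3; numerator = 2(1) = 2; a_1 = (2)/(16/3) = 3/8
  n = 2: D(2) = 2(2 + 13/3) = 38/3; numerator = 2(3/8) - 1(1) = -1/4; a_2 = (-1/4)/(38/3) = -3/152
  n = 3: D(3) = 3(3 + 13/3) = 22; numerator = 2(-3/152) - 1(3/8) = -63/152; a_3 = (-63/152)/(22) = -63/3344
  n = 4: D(4) = 4(4 + 13/3) = 100/3; numerator = 2(-63/3344) - 1(-3/152) = -15/836; a_4 = (-15/836)/(100/3) = -9/16720

r = 3; a_0 = 1; a_1 = 3/8; a_2 = -3/152; a_3 = -63/3344; a_4 = -9/16720


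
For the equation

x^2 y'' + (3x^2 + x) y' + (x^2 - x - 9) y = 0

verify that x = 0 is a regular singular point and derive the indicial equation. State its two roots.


Divide by x^2 to reach normal form y'' + P_1(x) y' + P_2(x) y = 0 with P_1(x) = 3 + 1/x and P_2(x) = 1 - 1/x - 9/x^2.
x = 0 is a singular point because the y'-coefficient 3 + 1/x has a pole at x = 0 and the y-coefficient 1 - 1/x - 9/x^2 has a pole at x = 0.
It is a regular singular point because x P_1(x) = p(x) = 3x + 1 and x^2 P_2(x) = q(x) = x^2 - x - 9 are polynomials, hence analytic at x = 0.
p(0) = 1,  q(0) = -9.
Indicial equation: r(r-1) + p(0) r + q(0) = 0, i.e. r^2 + (p(0) - 1) r + q(0) = 0, i.e. r^2 - 9 = 0.
Discriminant: (0)^2 - 4(-9) = 36, so r = (0 ± 6)/2.
Solving: r_1 = 3, r_2 = -3.

indicial: r^2 - 9 = 0; roots r_1 = 3, r_2 = -3


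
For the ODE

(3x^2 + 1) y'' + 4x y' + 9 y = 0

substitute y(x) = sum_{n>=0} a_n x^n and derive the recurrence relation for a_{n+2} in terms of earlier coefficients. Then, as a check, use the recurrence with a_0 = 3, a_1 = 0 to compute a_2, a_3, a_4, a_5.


Substitute y = sum_n a_n x^n.
(1 + 3 x^2) y'' contributes (n+2)(n+1) a_{n+2} + 3 n(n-1) a_n at x^n.
4 x y'(x) contributes 4 n a_n at x^n.
9 y(x) contributes 9 a_n at x^n.
Matching x^n: (n+2)(n+1) a_{n+2} + (3 n(n-1) + 4 n + 9) a_n = 0.
Thus a_{n+2} = (-3 n(n-1) - 4 n - 9) / ((n+1)(n+2)) * a_n.

Check with a_0 = 3, a_1 = 0 (apply the recurrence for n = 0, 1, 2, 3): a_0 = 3, a_1 = 0, a_2 = -27/2, a_3 = 0, a_4 = 207/8, a_5 = 0.

a_(n+2) = (-3 n(n-1) - 4 n - 9) / ((n+1)(n+2)) * a_n; check: a_0 = 3, a_1 = 0, a_2 = -27/2, a_3 = 0, a_4 = 207/8, a_5 = 0


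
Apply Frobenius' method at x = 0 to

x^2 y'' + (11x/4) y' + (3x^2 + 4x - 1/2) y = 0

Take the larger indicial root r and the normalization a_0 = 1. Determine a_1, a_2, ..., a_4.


Write in Frobenius form y'' + (p(x)/x) y' + (q(x)/x^2) y = 0:
  p(x) = 11/4,  q(x) = 3x^2 + 4x - 1/2.
Indicial equation: r(r-1) + (11/4) r + (-1/2) = 0 -> roots r_1 = 1/4, r_2 = -2.
Take r = r_1 = 1/4. Let y(x) = x^r sum_{n>=0} a_n x^n with a_0 = 1.
Substitute y = x^r sum a_n x^n and match x^{r+n}. The recurrence is
  D(n) a_n + 4 a_{n-1} + 3 a_{n-2} = 0,  where D(n) = (r+n)(r+n-1) + (11/4)(r+n) + (-1/2).
  a_n = [-4 a_{n-1} - 3 a_{n-2}] / D(n).
Since the indicial polynomial factors as (r - r_1)(r - r_2), D(n) = (r_1 + n - r_1)(r_1 + n - r_2) = n(n + 9/4).
Evaluating step by step (a_0 = 1):
  n = 1: D(1) = 1(1 + 9/4) = 13/4; numerator = -4(1) = -4; a_1 = (-4)/(13/4) = -16/13
  n = 2: D(2) = 2(2 + 9/4) = 17/2; numerator = -4(-16/13) - 3(1) = 25/13; a_2 = (25/13)/(17/2) = 50/221
  n = 3: D(3) = 3(3 + 9/4) = 63/4; numerator = -4(50/221) - 3(-16/13) = 616/221; a_3 = (616/221)/(63/4) = 352/1989
  n = 4: D(4) = 4(4 + 9/4) = 25; numerator = -4(352/1989) - 3(50/221) = -2758/1989; a_4 = (-2758/1989)/(25) = -2758/49725

r = 1/4; a_0 = 1; a_1 = -16/13; a_2 = 50/221; a_3 = 352/1989; a_4 = -2758/49725


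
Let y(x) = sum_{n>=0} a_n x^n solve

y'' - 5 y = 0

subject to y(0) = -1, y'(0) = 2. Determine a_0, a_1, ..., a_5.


Ansatz: y(x) = sum_{n>=0} a_n x^n, so y'(x) = sum_{n>=1} n a_n x^(n-1) and y''(x) = sum_{n>=2} n(n-1) a_n x^(n-2).
Substitute into P(x) y'' + Q(x) y' + R(x) y = 0 with P(x) = 1, Q(x) = 0, R(x) = -5, and match powers of x.
Initial conditions: a_0 = -1, a_1 = 2.
Setting the coefficient of each power of x to zero and solving order by order (substituting the coefficients already found):
  x^0: 2 a_2 - 5 a_0 = 0  ->  2 a_2 = 5 a_0 = -5  ->  a_2 = -5/2
  x^1: 6 a_3 - 5 a_1 = 0  ->  6 a_3 = 5 a_1 = 10  ->  a_3 = 5/3
  x^2: 12 a_4 - 5 a_2 = 0  ->  12 a_4 = 5 a_2 = -25/2  ->  a_4 = -25/24
  x^3: 20 a_5 - 5 a_3 = 0  ->  20 a_5 = 5 a_3 = 25/3  ->  a_5 = 5/12
Truncated series: y(x) = -1 + 2 x - (5/2) x^2 + (5/3) x^3 - (25/24) x^4 + (5/12) x^5 + O(x^6).

a_0 = -1; a_1 = 2; a_2 = -5/2; a_3 = 5/3; a_4 = -25/24; a_5 = 5/12


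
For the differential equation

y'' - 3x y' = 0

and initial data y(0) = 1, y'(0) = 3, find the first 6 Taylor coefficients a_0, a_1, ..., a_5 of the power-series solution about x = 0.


Ansatz: y(x) = sum_{n>=0} a_n x^n, so y'(x) = sum_{n>=1} n a_n x^(n-1) and y''(x) = sum_{n>=2} n(n-1) a_n x^(n-2).
Substitute into P(x) y'' + Q(x) y' + R(x) y = 0 with P(x) = 1, Q(x) = -3x, R(x) = 0, and match powers of x.
Initial conditions: a_0 = 1, a_1 = 3.
Setting the coefficient of each power of x to zero and solving order by order (substituting the coefficients already found):
  x^0: 2 a_2 = 0  ->  a_2 = 0
  x^1: 6 a_3 - 3 a_1 = 0  ->  6 a_3 = 3 a_1 = 9  ->  a_3 = 3/2
  x^2: 12 a_4 - 6 a_2 = 0  ->  12 a_4 = 6 a_2 = 0  ->  a_4 = 0
  x^3: 20 a_5 - 9 a_3 = 0  ->  20 a_5 = 9 a_3 = 27/2  ->  a_5 = 27/40
Truncated series: y(x) = 1 + 3 x + (3/2) x^3 + (27/40) x^5 + O(x^6).

a_0 = 1; a_1 = 3; a_2 = 0; a_3 = 3/2; a_4 = 0; a_5 = 27/40


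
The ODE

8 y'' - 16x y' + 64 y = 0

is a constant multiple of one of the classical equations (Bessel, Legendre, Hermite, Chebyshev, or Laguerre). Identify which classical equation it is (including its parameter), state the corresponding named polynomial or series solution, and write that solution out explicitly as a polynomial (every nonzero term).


All three coefficients share the factor 8; dividing through by 8 gives  y'' - 2x y' + 8 y = 0.
This matches the Hermite equation y'' - 2x y' + 2n y = 0 with 2n = 8, so n = 4; the polynomial solution is H_4(x).
With y = sum_k a_k x^k, matching x^k gives (k+2)(k+1) a_{k+2} = 2(k - n) a_k = 2(k - 4) a_k. The right side vanishes at k = 4, so the series with the parity of 4 terminates at degree 4.
Standard normalization: leading coefficient of H_n is 2^n, so a_4 = 2^4 = 16. Work downward with a_k = (k+1)(k+2) a_{k+2} / (2(k - n)):
  a_2 = (3)(4)(16) / (2(2 - 4)) = 192/(-4) = -48
  a_0 = (1)(2)(-48) / (2(0 - 4)) = -96/(-8) = 12
Hence H_4(x) = 16 x^4 - 48 x^2 + 12.

H_4(x); series = 16 x^4 - 48 x^2 + 12


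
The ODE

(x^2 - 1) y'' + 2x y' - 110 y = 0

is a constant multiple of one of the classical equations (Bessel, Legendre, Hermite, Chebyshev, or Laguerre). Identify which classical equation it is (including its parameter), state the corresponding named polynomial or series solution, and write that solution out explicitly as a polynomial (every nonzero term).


All three coefficients share the factor -1; dividing through by -1 gives  (1 - x^2) y'' - 2x y' + 110 y = 0.
This matches the Legendre equation (1 - x^2) y'' - 2x y' + n(n+1) y = 0 (note the -2x y' term) with n(n+1) = 110, so n = 10; the polynomial solution is P_10(x).
With y = sum_k a_k x^k, matching x^k gives (k+2)(k+1) a_{k+2} = [k(k+1) - n(n+1)] a_k = (k - 10)(k + 11) a_k. The right side vanishes at k = 10, so the series with the parity of 10 terminates at degree 10.
Standard normalization (P_n(1) = 1): leading coefficient (2n)!/(2^n (n!)^2) = 2432902008176640000/(1024*13168189440000) = 46189/256, so a_10 = 46189/256. Work downward with a_k = (k+1)(k+2) a_{k+2} / ((k - 10)(k + 11)):
  a_8 = (9)(10)(46189/256) / ((8 - 10)(8 + 11)) = (2078505/128)/(-38) = -109395/256
  a_6 = (7)(8)(-109395/256) / ((6 - 10)(6 + 11)) = (-765765/32)/(-68) = 45045/128
  a_4 = (5)(6)(45045/128) / ((4 - 10)(4 + 11)) = (675675/64)/(-90) = -15015/128
  a_2 = (3)(4)(-15015/128) / ((2 - 10)(2 + 11)) = (-45045/32)/(-104) = 3465/256
  a_0 = (1)(2)(3465/256) / ((0 - 10)(0 + 11)) = (3465/128)/(-110) = -63/256
Hence P_10(x) = 46189 x^10/256 - 109395 x^8/256 + 45045 x^6/128 - 15015 x^4/128 + 3465 x^2/256 - 63/256.

P_10(x); series = 46189 x^10/256 - 109395 x^8/256 + 45045 x^6/128 - 15015 x^4/128 + 3465 x^2/256 - 63/256
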